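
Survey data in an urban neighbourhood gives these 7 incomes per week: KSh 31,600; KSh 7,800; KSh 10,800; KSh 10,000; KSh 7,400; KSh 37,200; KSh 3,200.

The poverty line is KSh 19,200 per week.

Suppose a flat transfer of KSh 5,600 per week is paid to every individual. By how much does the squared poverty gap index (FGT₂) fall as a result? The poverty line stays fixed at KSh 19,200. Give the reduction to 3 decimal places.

Before: below the line — KSh 3,200, KSh 7,400, KSh 7,800, KSh 10,000, KSh 10,800; squared poverty gap index (FGT₂) = 0.26367.
After the KSh 5,600 transfer: below the line — KSh 8,800, KSh 13,000, KSh 13,400, KSh 15,600, KSh 16,400; squared poverty gap index (FGT₂) = 0.07791.
Reduction = 0.26367 − 0.07791 = 0.186.

0.186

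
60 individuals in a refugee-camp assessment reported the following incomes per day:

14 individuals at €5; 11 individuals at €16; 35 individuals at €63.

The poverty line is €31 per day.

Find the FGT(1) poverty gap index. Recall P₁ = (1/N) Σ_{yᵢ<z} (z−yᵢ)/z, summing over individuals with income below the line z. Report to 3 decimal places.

Below the line: 14×€5, 11×€16 (q = 25 of N = 60).
Relative gaps: (31−5)/31 = 0.8387 (×14); (31−16)/31 = 0.4839 (×11).
Sum of shortfalls = 17.064516; P₁ averages over all N: 17.064516 / 60 = 0.284.

0.284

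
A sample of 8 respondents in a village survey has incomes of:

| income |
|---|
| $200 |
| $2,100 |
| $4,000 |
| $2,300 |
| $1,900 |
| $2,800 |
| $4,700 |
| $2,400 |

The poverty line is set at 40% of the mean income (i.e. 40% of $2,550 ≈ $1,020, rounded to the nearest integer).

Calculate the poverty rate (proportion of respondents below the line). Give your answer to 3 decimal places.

1 of the 8 respondents have income below $1,020.
H = 1/8 = 0.125.

0.125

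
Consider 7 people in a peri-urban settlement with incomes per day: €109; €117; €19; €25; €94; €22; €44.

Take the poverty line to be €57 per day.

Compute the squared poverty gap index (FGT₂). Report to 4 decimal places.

0.1698

Below z: €19, €22, €25, €44 (q = 4 of N = 7).
Normalized shortfalls: (57−19)/57 = 0.6667; (57−22)/57 = 0.6140; (57−25)/57 = 0.5614; (57−44)/57 = 0.2281.
Squared: 0.4444; 0.3770; 0.3152; 0.0520.
Sum = 1.188673; P₂ = 1.188673 / 7 = 0.1698.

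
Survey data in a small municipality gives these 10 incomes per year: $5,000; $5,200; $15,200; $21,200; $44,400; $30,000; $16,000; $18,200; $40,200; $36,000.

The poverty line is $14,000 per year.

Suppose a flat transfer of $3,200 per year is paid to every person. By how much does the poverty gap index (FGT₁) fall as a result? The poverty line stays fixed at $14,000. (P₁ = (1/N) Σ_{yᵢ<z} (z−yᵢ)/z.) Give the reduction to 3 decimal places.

Before: below the line — $5,000, $5,200; poverty gap index (FGT₁) = 0.12714.
After the $3,200 transfer: below the line — $8,200, $8,400; poverty gap index (FGT₁) = 0.08143.
Reduction = 0.12714 − 0.08143 = 0.046.

0.046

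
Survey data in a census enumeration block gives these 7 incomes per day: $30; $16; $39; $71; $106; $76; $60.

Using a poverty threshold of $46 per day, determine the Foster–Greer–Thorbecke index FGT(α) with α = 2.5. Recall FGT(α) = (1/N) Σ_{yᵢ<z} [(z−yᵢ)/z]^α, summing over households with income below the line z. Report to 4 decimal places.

0.0606

Poor units: $16, $30, $39 (q = 3 of N = 7).
Gap ratios (z−y)/z: (46−16)/46 = 0.6522; (46−30)/46 = 0.3478; (46−39)/46 = 0.1522.
Raised to α = 2.5: 0.34349; 0.07135; 0.00903.
Sum = 0.423871; FGT(2.5) = 0.423871 / 7 = 0.0606.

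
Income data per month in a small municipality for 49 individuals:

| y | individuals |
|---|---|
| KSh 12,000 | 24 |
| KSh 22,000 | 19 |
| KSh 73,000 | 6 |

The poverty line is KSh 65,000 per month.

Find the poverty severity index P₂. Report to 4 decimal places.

Poor units: 24×KSh 12,000, 19×KSh 22,000 (q = 43 of N = 49).
Relative gaps: (65000−12000)/65000 = 0.8154 (×24); (65000−22000)/65000 = 0.6615 (×19).
Squared: 0.6649 (×24); 0.4376 (×19).
Sum = 24.271479; P₂ = 24.271479 / 49 = 0.4953.

0.4953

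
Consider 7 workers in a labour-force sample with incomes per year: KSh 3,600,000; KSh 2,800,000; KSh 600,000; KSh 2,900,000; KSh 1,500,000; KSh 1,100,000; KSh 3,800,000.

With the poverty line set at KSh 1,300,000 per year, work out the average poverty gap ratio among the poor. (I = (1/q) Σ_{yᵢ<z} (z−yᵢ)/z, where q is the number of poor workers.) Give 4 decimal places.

0.3462

Below the line: KSh 600,000, KSh 1,100,000 (q = 2 of N = 7).
Relative gaps: 0.5385, 0.1538; sum = 0.692308.
I averages over the q = 2 poor units only: 0.692308 / 2 = 0.3462.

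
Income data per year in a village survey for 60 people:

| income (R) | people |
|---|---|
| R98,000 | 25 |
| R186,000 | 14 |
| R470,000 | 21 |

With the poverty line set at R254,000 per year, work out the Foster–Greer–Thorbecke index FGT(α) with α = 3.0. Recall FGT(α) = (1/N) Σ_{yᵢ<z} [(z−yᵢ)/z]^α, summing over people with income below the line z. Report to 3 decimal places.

Incomes under z: 25×R98,000, 14×R186,000 (q = 39 of N = 60).
Normalized shortfalls: (254000−98000)/254000 = 0.6142 (×25); (254000−186000)/254000 = 0.2677 (×14).
Raised to α = 3.0: 0.23167 (×25); 0.01919 (×14).
Sum = 6.060417; FGT(3.0) = 6.060417 / 60 = 0.101.

0.101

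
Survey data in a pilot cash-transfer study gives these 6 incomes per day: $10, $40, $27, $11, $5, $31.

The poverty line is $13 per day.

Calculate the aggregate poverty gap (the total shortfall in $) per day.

Incomes under z: $5, $10, $11 (q = 3 of N = 6).
Individual gaps: 13−5 = 8; 13−10 = 3; 13−11 = 2.
Aggregate gap = $13.

$13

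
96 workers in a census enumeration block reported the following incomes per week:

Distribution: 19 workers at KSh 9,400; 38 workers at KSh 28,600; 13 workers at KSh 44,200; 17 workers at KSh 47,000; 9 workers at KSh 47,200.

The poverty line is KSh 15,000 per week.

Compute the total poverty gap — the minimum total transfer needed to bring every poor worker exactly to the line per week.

Below z: 19×KSh 9,400 (q = 19 of N = 96).
Individual gaps: 19×(15000−9400) = 106400.
Aggregate gap = KSh 106,400.

KSh 106,400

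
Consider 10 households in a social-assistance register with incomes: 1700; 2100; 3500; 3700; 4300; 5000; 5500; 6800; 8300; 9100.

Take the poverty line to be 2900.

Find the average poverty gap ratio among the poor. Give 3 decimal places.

0.345

Poor units: 1700, 2100 (q = 2 of N = 10).
Shortfall ratios (z−y)/z: 0.4138, 0.2759; sum = 0.689655.
I averages over the q = 2 poor units only: 0.689655 / 2 = 0.345.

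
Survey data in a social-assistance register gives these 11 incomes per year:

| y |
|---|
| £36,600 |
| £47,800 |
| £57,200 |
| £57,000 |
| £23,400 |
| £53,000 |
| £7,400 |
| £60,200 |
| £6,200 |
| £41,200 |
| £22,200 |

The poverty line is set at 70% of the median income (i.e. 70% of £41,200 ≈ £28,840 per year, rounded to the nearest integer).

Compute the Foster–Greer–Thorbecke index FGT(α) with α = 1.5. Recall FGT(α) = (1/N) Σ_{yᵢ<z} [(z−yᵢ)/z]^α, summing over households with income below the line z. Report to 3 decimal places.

Below z: £6,200, £7,400, £22,200, £23,400 (q = 4 of N = 11).
Shortfall ratios: (28840−6200)/28840 = 0.7850; (28840−7400)/28840 = 0.7434; (28840−22200)/28840 = 0.2302; (28840−23400)/28840 = 0.1886.
Raised to α = 1.5: 0.69554; 0.64098; 0.11047; 0.08192.
Sum = 1.528916; FGT(1.5) = 1.528916 / 11 = 0.139.

0.139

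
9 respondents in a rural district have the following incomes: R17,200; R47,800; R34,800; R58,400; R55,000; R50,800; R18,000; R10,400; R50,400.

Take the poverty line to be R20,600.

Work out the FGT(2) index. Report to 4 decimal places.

0.0320

Incomes under z: R10,400, R17,200, R18,000 (q = 3 of N = 9).
Normalized shortfalls: (20600−10400)/20600 = 0.4951; (20600−17200)/20600 = 0.1650; (20600−18000)/20600 = 0.1262.
Squared: 0.2452; 0.0272; 0.0159.
Sum = 0.288340; P₂ = 0.288340 / 9 = 0.0320.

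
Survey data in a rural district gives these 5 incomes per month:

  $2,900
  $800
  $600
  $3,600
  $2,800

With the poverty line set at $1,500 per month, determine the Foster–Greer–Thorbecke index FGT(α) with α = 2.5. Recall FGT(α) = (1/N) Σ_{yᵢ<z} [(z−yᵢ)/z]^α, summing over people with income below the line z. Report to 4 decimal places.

Below z: $600, $800 (q = 2 of N = 5).
Relative gaps: (1500−600)/1500 = 0.6000; (1500−800)/1500 = 0.4667.
Raised to α = 2.5: 0.27885; 0.14877.
Sum = 0.427625; FGT(2.5) = 0.427625 / 5 = 0.0855.

0.0855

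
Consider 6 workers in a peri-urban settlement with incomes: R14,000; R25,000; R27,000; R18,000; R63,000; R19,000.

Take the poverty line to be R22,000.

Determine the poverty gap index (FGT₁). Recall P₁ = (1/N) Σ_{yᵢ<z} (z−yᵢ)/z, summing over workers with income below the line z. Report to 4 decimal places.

0.1136

Below the line: R14,000, R18,000, R19,000 (q = 3 of N = 6).
Normalized shortfalls: (22000−14000)/22000 = 0.3636; (22000−18000)/22000 = 0.1818; (22000−19000)/22000 = 0.1364.
Sum of shortfalls = 0.681818; P₁ averages over all N: 0.681818 / 6 = 0.1136.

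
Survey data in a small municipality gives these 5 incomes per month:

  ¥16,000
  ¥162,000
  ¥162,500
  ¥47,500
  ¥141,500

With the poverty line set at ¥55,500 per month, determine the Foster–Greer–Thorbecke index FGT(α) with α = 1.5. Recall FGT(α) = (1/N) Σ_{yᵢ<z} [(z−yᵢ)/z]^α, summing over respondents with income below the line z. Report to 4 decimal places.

Below z: ¥16,000, ¥47,500 (q = 2 of N = 5).
Relative gaps: (55500−16000)/55500 = 0.7117; (55500−47500)/55500 = 0.1441.
Raised to α = 1.5: 0.60042; 0.05473.
Sum = 0.655148; FGT(1.5) = 0.655148 / 5 = 0.1310.

0.1310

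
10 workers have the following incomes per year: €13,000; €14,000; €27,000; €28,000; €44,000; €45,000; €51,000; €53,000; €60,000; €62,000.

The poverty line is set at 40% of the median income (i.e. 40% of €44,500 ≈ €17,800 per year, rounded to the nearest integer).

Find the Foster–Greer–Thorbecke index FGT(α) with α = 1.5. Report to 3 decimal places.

Poor units: €13,000, €14,000 (q = 2 of N = 10).
Shortfall ratios: (17800−13000)/17800 = 0.2697; (17800−14000)/17800 = 0.2135.
Raised to α = 1.5: 0.14003; 0.09864.
Sum = 0.238672; FGT(1.5) = 0.238672 / 10 = 0.024.

0.024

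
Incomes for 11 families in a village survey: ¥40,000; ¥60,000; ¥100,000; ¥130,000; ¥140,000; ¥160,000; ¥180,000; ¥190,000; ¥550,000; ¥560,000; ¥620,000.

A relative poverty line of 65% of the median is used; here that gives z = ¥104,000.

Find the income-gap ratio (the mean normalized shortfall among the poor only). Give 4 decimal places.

Poor units: ¥40,000, ¥60,000, ¥100,000 (q = 3 of N = 11).
Relative gaps: 0.6154, 0.4231, 0.0385; sum = 1.076923.
I averages over the q = 3 poor units only: 1.076923 / 3 = 0.3590.

0.3590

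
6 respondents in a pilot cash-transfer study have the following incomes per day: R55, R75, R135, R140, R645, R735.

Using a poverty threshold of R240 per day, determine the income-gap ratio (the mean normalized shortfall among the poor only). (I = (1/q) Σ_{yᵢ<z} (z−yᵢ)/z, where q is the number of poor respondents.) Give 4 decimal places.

0.5781

Below the line: R55, R75, R135, R140 (q = 4 of N = 6).
Shortfall ratios (z−y)/z: 0.7708, 0.6875, 0.4375, 0.4167; sum = 2.312500.
The income-gap ratio divides by q (the poor only): 2.312500 / 4 = 0.5781.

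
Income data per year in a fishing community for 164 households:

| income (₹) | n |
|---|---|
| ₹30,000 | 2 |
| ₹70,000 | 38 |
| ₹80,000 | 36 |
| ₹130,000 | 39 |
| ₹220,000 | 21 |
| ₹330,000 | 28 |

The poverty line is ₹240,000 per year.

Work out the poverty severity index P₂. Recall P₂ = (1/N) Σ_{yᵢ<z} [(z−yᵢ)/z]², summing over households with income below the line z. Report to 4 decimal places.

0.2740

Poor units: 2×₹30,000, 38×₹70,000, 36×₹80,000, 39×₹130,000, 21×₹220,000 (q = 136 of N = 164).
Gap ratios (z−y)/z: (240000−30000)/240000 = 0.8750 (×2); (240000−70000)/240000 = 0.7083 (×38); (240000−80000)/240000 = 0.6667 (×36); (240000−130000)/240000 = 0.4583 (×39); (240000−220000)/240000 = 0.0833 (×21).
Squared: 0.7656 (×2); 0.5017 (×38); 0.4444 (×36); 0.2101 (×39); 0.0069 (×21).
Sum = 44.935764; P₂ = 44.935764 / 164 = 0.2740.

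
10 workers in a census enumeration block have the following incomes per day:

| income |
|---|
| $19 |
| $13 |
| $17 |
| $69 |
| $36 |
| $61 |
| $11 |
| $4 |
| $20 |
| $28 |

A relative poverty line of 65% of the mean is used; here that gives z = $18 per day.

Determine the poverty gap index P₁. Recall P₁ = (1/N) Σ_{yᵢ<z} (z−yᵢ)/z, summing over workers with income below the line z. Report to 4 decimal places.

Poor units: $4, $11, $13, $17 (q = 4 of N = 10).
Normalized shortfalls: (18−4)/18 = 0.7778; (18−11)/18 = 0.3889; (18−13)/18 = 0.2778; (18−17)/18 = 0.0556.
Σ = 1.500000. Dividing by the full population N = 10 gives P₁ = 0.1500.

0.1500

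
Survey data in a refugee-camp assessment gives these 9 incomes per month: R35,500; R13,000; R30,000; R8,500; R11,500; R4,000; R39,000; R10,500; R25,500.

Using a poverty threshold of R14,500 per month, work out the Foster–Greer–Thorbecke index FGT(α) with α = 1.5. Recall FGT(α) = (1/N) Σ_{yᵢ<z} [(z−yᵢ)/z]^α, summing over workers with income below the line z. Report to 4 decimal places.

Below z: R4,000, R8,500, R10,500, R11,500, R13,000 (q = 5 of N = 9).
Relative gaps: (14500−4000)/14500 = 0.7241; (14500−8500)/14500 = 0.4138; (14500−10500)/14500 = 0.2759; (14500−11500)/14500 = 0.2069; (14500−13000)/14500 = 0.1034.
Raised to α = 1.5: 0.61621; 0.26618; 0.14489; 0.09411; 0.03327.
Sum = 1.154665; FGT(1.5) = 1.154665 / 9 = 0.1283.

0.1283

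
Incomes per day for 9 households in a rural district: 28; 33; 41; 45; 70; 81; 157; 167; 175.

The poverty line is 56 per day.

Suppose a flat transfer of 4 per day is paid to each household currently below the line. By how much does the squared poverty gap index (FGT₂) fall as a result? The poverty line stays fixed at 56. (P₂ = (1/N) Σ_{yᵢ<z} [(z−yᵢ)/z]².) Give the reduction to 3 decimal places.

0.020

Before: below the line — 28, 33, 41, 45; squared poverty gap index (FGT₂) = 0.05878.
After the 4 transfer: below the line — 32, 37, 45, 49; squared poverty gap index (FGT₂) = 0.03922.
Reduction = 0.05878 − 0.03922 = 0.020.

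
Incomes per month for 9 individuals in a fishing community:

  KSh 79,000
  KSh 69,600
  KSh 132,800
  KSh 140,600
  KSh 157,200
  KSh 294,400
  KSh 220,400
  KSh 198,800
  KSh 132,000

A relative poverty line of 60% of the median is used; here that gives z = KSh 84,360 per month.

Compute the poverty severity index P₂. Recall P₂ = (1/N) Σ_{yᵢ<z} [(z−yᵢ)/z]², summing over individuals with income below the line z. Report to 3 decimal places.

0.004

Below the line: KSh 69,600, KSh 79,000 (q = 2 of N = 9).
Normalized shortfalls: (84360−69600)/84360 = 0.1750; (84360−79000)/84360 = 0.0635.
Squared: 0.0306; 0.0040.
Sum = 0.034650; P₂ = 0.034650 / 9 = 0.004.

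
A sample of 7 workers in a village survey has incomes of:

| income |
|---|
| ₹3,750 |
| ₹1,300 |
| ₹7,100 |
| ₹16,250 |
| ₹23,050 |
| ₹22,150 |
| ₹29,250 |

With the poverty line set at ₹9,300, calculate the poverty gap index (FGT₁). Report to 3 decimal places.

0.242

Below z: ₹1,300, ₹3,750, ₹7,100 (q = 3 of N = 7).
Shortfall ratios: (9300−1300)/9300 = 0.8602; (9300−3750)/9300 = 0.5968; (9300−7100)/9300 = 0.2366.
Sum of shortfalls = 1.693548; P₁ averages over all N: 1.693548 / 7 = 0.242.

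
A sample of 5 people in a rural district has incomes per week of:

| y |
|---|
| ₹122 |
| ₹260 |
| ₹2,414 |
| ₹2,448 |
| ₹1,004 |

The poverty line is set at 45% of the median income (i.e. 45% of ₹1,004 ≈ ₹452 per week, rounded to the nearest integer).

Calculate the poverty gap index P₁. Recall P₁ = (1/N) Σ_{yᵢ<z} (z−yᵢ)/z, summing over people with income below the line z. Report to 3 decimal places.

Below the line: ₹122, ₹260 (q = 2 of N = 5).
Normalized shortfalls: (452−122)/452 = 0.7301; (452−260)/452 = 0.4248.
Sum of shortfalls = 1.154867; P₁ averages over all N: 1.154867 / 5 = 0.231.

0.231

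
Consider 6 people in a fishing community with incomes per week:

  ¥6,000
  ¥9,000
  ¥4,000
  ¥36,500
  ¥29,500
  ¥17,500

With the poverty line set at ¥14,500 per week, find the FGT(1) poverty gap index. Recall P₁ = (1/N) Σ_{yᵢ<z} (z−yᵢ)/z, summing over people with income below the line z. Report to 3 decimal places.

0.282

Incomes under z: ¥4,000, ¥6,000, ¥9,000 (q = 3 of N = 6).
Shortfall ratios: (14500−4000)/14500 = 0.7241; (14500−6000)/14500 = 0.5862; (14500−9000)/14500 = 0.3793.
Σ = 1.689655. Dividing by the full population N = 6 gives P₁ = 0.282.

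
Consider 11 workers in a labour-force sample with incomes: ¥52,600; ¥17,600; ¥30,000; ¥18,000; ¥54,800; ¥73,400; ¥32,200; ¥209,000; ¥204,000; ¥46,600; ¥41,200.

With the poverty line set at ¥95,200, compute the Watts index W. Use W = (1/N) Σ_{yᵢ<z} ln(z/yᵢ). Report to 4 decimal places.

Below z: ¥17,600, ¥18,000, ¥30,000, ¥32,200, ¥41,200, ¥46,600, ¥52,600, ¥54,800, ¥73,400 (q = 9 of N = 11).
ln(z/y) terms: ln(95200/17600) = 1.6881; ln(95200/18000) = 1.6656; ln(95200/30000) = 1.1548; ln(95200/32200) = 1.0840; ln(95200/41200) = 0.8375; ln(95200/46600) = 0.7144; ln(95200/52600) = 0.5933; ln(95200/54800) = 0.5523; ln(95200/73400) = 0.2601.
W = 8.550016 / 11 = 0.7773.

0.7773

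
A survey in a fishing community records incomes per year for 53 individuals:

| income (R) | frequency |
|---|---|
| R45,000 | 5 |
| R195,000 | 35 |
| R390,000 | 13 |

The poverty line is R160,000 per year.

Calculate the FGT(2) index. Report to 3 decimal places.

0.049

Below z: 5×R45,000 (q = 5 of N = 53).
Relative gaps: (160000−45000)/160000 = 0.7188 (×5).
Squared: 0.5166 (×5).
Sum = 2.583008; P₂ = 2.583008 / 53 = 0.049.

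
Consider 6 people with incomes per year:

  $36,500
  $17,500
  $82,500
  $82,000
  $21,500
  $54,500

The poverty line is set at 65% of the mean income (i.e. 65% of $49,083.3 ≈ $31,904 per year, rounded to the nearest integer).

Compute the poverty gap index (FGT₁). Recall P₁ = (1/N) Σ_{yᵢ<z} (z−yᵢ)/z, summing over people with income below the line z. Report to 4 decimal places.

Below z: $17,500, $21,500 (q = 2 of N = 6).
Shortfall ratios: (31904−17500)/31904 = 0.4515; (31904−21500)/31904 = 0.3261.
Sum of shortfalls = 0.777583; P₁ averages over all N: 0.777583 / 6 = 0.1296.

0.1296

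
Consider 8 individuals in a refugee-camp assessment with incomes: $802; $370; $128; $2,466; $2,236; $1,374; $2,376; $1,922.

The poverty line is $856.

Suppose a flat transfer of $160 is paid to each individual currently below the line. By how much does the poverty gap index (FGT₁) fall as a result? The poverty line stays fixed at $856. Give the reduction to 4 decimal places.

0.0546

Before: below the line — $128, $370, $802; poverty gap index (FGT₁) = 0.185164.
After the $160 transfer: below the line — $288, $530; poverty gap index (FGT₁) = 0.130549.
Reduction = 0.185164 − 0.130549 = 0.0546.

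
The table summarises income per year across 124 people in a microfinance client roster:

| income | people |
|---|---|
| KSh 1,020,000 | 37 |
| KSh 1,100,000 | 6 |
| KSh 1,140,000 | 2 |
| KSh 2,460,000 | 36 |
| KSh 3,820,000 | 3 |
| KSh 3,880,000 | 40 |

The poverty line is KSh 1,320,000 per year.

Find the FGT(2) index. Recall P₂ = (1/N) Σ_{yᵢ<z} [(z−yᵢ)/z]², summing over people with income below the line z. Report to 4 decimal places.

Below the line: 37×KSh 1,020,000, 6×KSh 1,100,000, 2×KSh 1,140,000 (q = 45 of N = 124).
Gap ratios (z−y)/z: (1320000−1020000)/1320000 = 0.2273 (×37); (1320000−1100000)/1320000 = 0.1667 (×6); (1320000−1140000)/1320000 = 0.1364 (×2).
Squared: 0.0517 (×37); 0.0278 (×6); 0.0186 (×2).
Sum = 2.115014; P₂ = 2.115014 / 124 = 0.0171.

0.0171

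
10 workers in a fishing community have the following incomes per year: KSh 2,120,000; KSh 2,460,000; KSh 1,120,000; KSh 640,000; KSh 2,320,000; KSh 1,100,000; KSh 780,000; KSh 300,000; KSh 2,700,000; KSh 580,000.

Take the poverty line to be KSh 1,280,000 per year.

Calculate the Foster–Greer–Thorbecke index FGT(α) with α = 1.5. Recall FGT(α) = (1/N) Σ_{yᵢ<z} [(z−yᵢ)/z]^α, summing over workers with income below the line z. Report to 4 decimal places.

Poor units: KSh 300,000, KSh 580,000, KSh 640,000, KSh 780,000, KSh 1,100,000, KSh 1,120,000 (q = 6 of N = 10).
Gap ratios (z−y)/z: (1280000−300000)/1280000 = 0.7656; (1280000−580000)/1280000 = 0.5469; (1280000−640000)/1280000 = 0.5000; (1280000−780000)/1280000 = 0.3906; (1280000−1100000)/1280000 = 0.1406; (1280000−1120000)/1280000 = 0.1250.
Raised to α = 1.5: 0.66992; 0.40442; 0.35355; 0.24414; 0.05273; 0.04419.
Sum = 1.768964; FGT(1.5) = 1.768964 / 10 = 0.1769.

0.1769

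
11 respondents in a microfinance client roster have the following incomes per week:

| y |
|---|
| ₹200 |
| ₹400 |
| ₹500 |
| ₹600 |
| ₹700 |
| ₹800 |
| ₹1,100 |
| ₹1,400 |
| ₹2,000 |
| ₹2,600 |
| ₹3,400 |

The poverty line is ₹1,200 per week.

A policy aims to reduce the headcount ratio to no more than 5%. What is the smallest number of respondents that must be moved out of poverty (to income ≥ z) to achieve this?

7

Currently q = 7 of N = 11 are below the line (H = 0.636).
A headcount ratio of at most 5% allows at most ⌊0.05 × 11⌋ = 0 poor respondents.
So at least 7 − 0 = 7 must be lifted.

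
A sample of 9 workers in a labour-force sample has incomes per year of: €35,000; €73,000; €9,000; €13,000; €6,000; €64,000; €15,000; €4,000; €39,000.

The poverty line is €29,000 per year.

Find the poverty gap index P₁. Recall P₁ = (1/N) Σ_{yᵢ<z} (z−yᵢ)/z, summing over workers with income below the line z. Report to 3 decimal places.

Incomes under z: €4,000, €6,000, €9,000, €13,000, €15,000 (q = 5 of N = 9).
Gap ratios (z−y)/z: (29000−4000)/29000 = 0.8621; (29000−6000)/29000 = 0.7931; (29000−9000)/29000 = 0.6897; (29000−13000)/29000 = 0.5517; (29000−15000)/29000 = 0.4828.
Σ = 3.379310. Dividing by the full population N = 9 gives P₁ = 0.375.

0.375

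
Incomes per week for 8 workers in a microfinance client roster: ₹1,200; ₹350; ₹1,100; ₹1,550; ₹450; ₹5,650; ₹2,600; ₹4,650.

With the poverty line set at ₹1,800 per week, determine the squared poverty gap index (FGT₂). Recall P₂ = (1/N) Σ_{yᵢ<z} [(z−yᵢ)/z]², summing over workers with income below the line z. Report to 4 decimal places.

0.1866

Incomes under z: ₹350, ₹450, ₹1,100, ₹1,200, ₹1,550 (q = 5 of N = 8).
Relative gaps: (1800−350)/1800 = 0.8056; (1800−450)/1800 = 0.7500; (1800−1100)/1800 = 0.3889; (1800−1200)/1800 = 0.3333; (1800−1550)/1800 = 0.1389.
Squared: 0.6489; 0.5625; 0.1512; 0.1111; 0.0193.
Sum = 1.493056; P₂ = 1.493056 / 8 = 0.1866.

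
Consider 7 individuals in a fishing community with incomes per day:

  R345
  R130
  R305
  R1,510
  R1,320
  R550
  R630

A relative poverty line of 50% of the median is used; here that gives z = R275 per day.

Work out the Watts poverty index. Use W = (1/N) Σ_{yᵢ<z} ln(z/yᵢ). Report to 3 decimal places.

0.107

Incomes under z: R130 (q = 1 of N = 7).
Log shortfalls: ln(275/130) = 0.7492.
W = 0.749237 / 7 = 0.107.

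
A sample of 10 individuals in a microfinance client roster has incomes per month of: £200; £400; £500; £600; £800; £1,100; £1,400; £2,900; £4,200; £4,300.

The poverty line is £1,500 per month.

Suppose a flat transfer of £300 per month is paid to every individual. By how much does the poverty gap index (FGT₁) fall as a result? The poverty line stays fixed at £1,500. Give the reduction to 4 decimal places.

0.1267

Before: below the line — £200, £400, £500, £600, £800, £1,100, £1,400; poverty gap index (FGT₁) = 0.366667.
After the £300 transfer: below the line — £500, £700, £800, £900, £1,100, £1,400; poverty gap index (FGT₁) = 0.240000.
Reduction = 0.366667 − 0.240000 = 0.1267.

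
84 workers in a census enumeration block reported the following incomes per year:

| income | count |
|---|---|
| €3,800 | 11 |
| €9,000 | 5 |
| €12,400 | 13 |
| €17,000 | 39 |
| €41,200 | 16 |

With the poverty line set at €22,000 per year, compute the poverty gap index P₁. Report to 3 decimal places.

0.317

Below the line: 11×€3,800, 5×€9,000, 13×€12,400, 39×€17,000 (q = 68 of N = 84).
Normalized shortfalls: (22000−3800)/22000 = 0.8273 (×11); (22000−9000)/22000 = 0.5909 (×5); (22000−12400)/22000 = 0.4364 (×13); (22000−17000)/22000 = 0.2273 (×39).
Σ = 26.590909. Dividing by the full population N = 84 gives P₁ = 0.317.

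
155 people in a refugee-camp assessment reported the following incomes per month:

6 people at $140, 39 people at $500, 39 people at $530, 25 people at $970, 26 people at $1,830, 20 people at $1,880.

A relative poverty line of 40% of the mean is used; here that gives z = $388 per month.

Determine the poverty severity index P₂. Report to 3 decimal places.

0.016

Poor units: 6×$140 (q = 6 of N = 155).
Normalized shortfalls: (388−140)/388 = 0.6392 (×6).
Squared: 0.4085 (×6).
Sum = 2.451270; P₂ = 2.451270 / 155 = 0.016.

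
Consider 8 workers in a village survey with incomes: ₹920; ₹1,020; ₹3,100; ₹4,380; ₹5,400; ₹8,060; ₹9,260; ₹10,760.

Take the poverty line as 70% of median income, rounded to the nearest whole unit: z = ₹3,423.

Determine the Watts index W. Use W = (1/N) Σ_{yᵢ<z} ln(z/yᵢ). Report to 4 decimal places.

Below z: ₹920, ₹1,020, ₹3,100 (q = 3 of N = 8).
Log gaps: ln(3423/920) = 1.3139; ln(3423/1020) = 1.2107; ln(3423/3100) = 0.0991.
W = 2.623729 / 8 = 0.3280.

0.3280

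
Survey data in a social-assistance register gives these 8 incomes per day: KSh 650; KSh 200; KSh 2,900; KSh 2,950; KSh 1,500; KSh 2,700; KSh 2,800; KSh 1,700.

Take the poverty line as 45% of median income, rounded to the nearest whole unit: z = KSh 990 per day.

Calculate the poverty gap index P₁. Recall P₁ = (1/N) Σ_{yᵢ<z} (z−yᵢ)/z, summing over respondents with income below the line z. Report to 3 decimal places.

Below z: KSh 200, KSh 650 (q = 2 of N = 8).
Shortfall ratios: (990−200)/990 = 0.7980; (990−650)/990 = 0.3434.
Sum of shortfalls = 1.141414; P₁ averages over all N: 1.141414 / 8 = 0.143.

0.143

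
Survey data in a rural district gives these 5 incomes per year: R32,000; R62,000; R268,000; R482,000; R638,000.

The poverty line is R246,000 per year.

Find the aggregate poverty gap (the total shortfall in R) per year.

R398,000

Poor units: R32,000, R62,000 (q = 2 of N = 5).
Individual gaps: 246000−32000 = 214000; 246000−62000 = 184000.
Aggregate gap = R398,000.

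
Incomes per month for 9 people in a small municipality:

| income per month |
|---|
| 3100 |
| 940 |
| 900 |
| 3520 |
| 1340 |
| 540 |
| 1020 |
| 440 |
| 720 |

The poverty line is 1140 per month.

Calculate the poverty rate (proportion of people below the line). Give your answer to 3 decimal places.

0.667

6 of the 9 people have income below 1140.
H = 6/9 = 0.667.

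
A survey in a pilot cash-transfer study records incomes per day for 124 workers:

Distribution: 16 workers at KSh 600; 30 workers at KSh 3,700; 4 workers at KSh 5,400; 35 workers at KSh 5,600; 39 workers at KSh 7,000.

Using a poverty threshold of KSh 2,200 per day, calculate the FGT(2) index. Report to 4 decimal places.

0.0682

Below z: 16×KSh 600 (q = 16 of N = 124).
Shortfall ratios: (2200−600)/2200 = 0.7273 (×16).
Squared: 0.5289 (×16).
Sum = 8.462810; P₂ = 8.462810 / 124 = 0.0682.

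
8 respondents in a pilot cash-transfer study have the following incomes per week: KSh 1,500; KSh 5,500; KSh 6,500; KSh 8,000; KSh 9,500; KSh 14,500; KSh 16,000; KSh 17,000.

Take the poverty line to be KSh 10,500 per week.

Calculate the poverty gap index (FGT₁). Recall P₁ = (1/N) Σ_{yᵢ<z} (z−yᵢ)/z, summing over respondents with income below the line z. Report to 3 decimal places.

0.256

Incomes under z: KSh 1,500, KSh 5,500, KSh 6,500, KSh 8,000, KSh 9,500 (q = 5 of N = 8).
Normalized shortfalls: (10500−1500)/10500 = 0.8571; (10500−5500)/10500 = 0.4762; (10500−6500)/10500 = 0.3810; (10500−8000)/10500 = 0.2381; (10500−9500)/10500 = 0.0952.
Σ = 2.047619. Dividing by the full population N = 8 gives P₁ = 0.256.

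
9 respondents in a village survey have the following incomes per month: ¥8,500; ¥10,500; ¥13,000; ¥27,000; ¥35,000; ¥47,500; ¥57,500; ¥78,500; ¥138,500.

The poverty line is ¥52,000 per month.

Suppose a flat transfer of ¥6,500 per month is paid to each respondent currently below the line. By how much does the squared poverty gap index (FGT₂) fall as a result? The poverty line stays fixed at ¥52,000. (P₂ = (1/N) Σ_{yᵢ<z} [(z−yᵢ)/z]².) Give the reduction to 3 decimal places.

Before: below the line — ¥8,500, ¥10,500, ¥13,000, ¥27,000, ¥35,000, ¥47,500; squared poverty gap index (FGT₂) = 0.24941.
After the ¥6,500 transfer: below the line — ¥15,000, ¥17,000, ¥19,500, ¥33,500, ¥41,500; squared poverty gap index (FGT₂) = 0.16859.
Reduction = 0.24941 − 0.16859 = 0.081.

0.081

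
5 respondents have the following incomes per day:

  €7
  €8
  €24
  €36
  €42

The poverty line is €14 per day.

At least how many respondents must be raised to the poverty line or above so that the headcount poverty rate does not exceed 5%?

2 of the 5 respondents are poor, so H = 2/5 = 0.400.
A headcount ratio of at most 5% allows at most ⌊0.05 × 5⌋ = 0 poor respondents.
So at least 2 − 0 = 2 must be lifted.

2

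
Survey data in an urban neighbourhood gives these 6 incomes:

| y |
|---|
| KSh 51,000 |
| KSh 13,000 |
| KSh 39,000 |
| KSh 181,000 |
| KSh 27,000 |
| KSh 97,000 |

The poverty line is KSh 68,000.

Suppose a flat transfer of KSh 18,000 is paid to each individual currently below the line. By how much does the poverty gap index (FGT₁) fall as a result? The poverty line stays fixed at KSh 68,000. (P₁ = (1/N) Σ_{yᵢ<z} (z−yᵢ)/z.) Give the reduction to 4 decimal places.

Before: below the line — KSh 13,000, KSh 27,000, KSh 39,000, KSh 51,000; poverty gap index (FGT₁) = 0.348039.
After the KSh 18,000 transfer: below the line — KSh 31,000, KSh 45,000, KSh 57,000; poverty gap index (FGT₁) = 0.174020.
Reduction = 0.348039 − 0.174020 = 0.1740.

0.1740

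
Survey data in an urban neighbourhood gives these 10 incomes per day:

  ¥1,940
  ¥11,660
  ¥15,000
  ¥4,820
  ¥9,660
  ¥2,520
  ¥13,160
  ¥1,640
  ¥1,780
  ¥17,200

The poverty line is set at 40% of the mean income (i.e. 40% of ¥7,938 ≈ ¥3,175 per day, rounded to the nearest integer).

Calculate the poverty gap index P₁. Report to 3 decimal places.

0.152

Below the line: ¥1,640, ¥1,780, ¥1,940, ¥2,520 (q = 4 of N = 10).
Shortfall ratios: (3175−1640)/3175 = 0.4835; (3175−1780)/3175 = 0.4394; (3175−1940)/3175 = 0.3890; (3175−2520)/3175 = 0.2063.
Σ = 1.518110. Dividing by the full population N = 10 gives P₁ = 0.152.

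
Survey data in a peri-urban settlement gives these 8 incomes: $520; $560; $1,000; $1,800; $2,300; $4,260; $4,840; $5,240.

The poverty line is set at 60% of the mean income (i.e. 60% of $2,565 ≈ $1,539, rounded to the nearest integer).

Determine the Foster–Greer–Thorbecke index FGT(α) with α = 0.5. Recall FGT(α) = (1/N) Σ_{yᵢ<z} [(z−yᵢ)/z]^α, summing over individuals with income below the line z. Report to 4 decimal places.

0.2754

Poor units: $520, $560, $1,000 (q = 3 of N = 8).
Relative gaps: (1539−520)/1539 = 0.6621; (1539−560)/1539 = 0.6361; (1539−1000)/1539 = 0.3502.
Raised to α = 0.5: 0.81371; 0.79758; 0.59180.
Sum = 2.203083; FGT(0.5) = 2.203083 / 8 = 0.2754.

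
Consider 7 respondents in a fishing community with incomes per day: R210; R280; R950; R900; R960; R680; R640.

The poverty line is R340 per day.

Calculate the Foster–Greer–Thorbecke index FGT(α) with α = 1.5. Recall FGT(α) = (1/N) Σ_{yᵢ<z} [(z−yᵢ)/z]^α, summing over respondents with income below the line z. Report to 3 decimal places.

Incomes under z: R210, R280 (q = 2 of N = 7).
Shortfall ratios: (340−210)/340 = 0.3824; (340−280)/340 = 0.1765.
Raised to α = 1.5: 0.23643; 0.07413.
Sum = 0.310559; FGT(1.5) = 0.310559 / 7 = 0.044.

0.044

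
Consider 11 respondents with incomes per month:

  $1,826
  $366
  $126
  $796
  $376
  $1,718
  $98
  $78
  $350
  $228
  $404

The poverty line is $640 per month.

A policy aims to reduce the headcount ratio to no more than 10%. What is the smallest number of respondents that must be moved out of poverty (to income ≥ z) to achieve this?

7

Currently q = 8 of N = 11 are below the line (H = 0.727).
A headcount ratio of at most 10% allows at most ⌊0.10 × 11⌋ = 1 poor respondents.
So at least 8 − 1 = 7 must be lifted.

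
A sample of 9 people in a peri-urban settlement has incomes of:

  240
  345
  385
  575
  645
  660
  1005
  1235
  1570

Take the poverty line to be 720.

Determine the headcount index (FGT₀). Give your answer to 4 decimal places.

6 of the 9 people have income below 720.
H = 6/9 = 0.6667.

0.6667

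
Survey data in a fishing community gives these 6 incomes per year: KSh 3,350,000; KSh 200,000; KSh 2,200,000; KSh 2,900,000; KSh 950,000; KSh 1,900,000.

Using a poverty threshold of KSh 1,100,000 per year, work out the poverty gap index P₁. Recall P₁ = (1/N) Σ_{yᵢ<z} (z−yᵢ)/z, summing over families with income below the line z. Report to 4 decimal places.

0.1591

Below the line: KSh 200,000, KSh 950,000 (q = 2 of N = 6).
Normalized shortfalls: (1100000−200000)/1100000 = 0.8182; (1100000−950000)/1100000 = 0.1364.
Sum of shortfalls = 0.954545; P₁ averages over all N: 0.954545 / 6 = 0.1591.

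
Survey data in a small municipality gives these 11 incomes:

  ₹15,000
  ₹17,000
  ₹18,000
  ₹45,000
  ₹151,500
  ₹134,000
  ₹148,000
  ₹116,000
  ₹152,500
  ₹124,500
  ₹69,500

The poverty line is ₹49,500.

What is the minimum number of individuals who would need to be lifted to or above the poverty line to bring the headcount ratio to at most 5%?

4

4 of the 11 individuals are poor, so H = 4/11 = 0.364.
A headcount ratio of at most 5% allows at most ⌊0.05 × 11⌋ = 0 poor individuals.
So at least 4 − 0 = 4 must be lifted.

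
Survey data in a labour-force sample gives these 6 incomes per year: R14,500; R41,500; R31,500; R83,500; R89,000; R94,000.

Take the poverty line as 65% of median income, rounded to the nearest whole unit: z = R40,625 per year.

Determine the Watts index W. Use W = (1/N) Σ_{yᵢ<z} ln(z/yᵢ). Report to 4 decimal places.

0.2141

Below the line: R14,500, R31,500 (q = 2 of N = 6).
Log gaps: ln(40625/14500) = 1.0302; ln(40625/31500) = 0.2544.
W = 1.284631 / 6 = 0.2141.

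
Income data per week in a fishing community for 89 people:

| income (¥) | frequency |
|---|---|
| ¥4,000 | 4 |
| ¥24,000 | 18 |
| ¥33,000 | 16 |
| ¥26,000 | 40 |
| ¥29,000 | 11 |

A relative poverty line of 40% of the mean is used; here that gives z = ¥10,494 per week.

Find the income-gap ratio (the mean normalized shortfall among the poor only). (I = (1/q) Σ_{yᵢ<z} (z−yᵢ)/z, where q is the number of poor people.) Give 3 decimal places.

Incomes under z: 4×¥4,000 (q = 4 of N = 89).
Shortfall ratios (z−y)/z: 0.6188 (×4); sum = 2.475319.
I averages over the q = 4 poor units only: 2.475319 / 4 = 0.619.

0.619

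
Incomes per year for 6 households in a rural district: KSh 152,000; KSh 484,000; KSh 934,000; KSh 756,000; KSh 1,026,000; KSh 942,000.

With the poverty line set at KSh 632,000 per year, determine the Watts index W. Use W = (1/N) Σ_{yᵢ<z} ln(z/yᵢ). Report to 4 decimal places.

0.2820

Below the line: KSh 152,000, KSh 484,000 (q = 2 of N = 6).
ln(z/y) terms: ln(632000/152000) = 1.4250; ln(632000/484000) = 0.2668.
W = 1.691813 / 6 = 0.2820.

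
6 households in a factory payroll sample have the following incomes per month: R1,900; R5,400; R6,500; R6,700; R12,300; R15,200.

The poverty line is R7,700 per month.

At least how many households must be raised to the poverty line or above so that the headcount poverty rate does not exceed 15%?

4 of the 6 households are poor, so H = 4/6 = 0.667.
A headcount ratio of at most 15% allows at most ⌊0.15 × 6⌋ = 0 poor households.
So at least 4 − 0 = 4 must be lifted.

4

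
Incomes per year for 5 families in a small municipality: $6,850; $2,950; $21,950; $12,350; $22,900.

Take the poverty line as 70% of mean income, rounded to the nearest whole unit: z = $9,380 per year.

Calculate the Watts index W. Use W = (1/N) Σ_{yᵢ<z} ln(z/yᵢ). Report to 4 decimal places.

Below the line: $2,950, $6,850 (q = 2 of N = 5).
Log shortfalls: ln(9380/2950) = 1.1568; ln(9380/6850) = 0.3143.
W = 1.471106 / 5 = 0.2942.

0.2942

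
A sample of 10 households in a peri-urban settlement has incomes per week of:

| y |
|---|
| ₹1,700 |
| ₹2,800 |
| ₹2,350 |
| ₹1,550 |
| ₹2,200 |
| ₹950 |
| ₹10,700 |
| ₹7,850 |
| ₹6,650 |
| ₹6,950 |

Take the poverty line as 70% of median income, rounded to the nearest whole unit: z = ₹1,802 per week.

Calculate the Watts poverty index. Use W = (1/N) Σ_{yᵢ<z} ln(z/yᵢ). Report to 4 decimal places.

0.0849

Incomes under z: ₹950, ₹1,550, ₹1,700 (q = 3 of N = 10).
Log gaps: ln(1802/950) = 0.6402; ln(1802/1550) = 0.1506; ln(1802/1700) = 0.0583.
W = 0.849102 / 10 = 0.0849.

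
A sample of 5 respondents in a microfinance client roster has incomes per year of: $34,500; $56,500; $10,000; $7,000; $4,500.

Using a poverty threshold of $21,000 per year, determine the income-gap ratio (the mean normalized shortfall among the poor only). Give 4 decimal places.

0.6587

Below the line: $4,500, $7,000, $10,000 (q = 3 of N = 5).
Shortfall ratios (z−y)/z: 0.7857, 0.6667, 0.5238; sum = 1.976190.
The income-gap ratio divides by q (the poor only): 1.976190 / 3 = 0.6587.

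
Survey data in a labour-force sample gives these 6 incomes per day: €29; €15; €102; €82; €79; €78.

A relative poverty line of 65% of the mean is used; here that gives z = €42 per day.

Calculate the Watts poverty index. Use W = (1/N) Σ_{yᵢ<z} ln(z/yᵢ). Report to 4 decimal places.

0.2333

Below z: €15, €29 (q = 2 of N = 6).
Log shortfalls: ln(42/15) = 1.0296; ln(42/29) = 0.3704.
W = 1.399993 / 6 = 0.2333.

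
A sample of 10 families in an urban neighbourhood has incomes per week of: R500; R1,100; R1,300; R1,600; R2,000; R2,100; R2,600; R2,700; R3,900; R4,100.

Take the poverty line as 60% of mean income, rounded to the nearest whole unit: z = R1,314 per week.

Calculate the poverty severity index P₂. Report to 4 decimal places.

0.0410

Below z: R500, R1,100, R1,300 (q = 3 of N = 10).
Normalized shortfalls: (1314−500)/1314 = 0.6195; (1314−1100)/1314 = 0.1629; (1314−1300)/1314 = 0.0107.
Squared: 0.3838; 0.0265; 0.0001.
Sum = 0.410396; P₂ = 0.410396 / 10 = 0.0410.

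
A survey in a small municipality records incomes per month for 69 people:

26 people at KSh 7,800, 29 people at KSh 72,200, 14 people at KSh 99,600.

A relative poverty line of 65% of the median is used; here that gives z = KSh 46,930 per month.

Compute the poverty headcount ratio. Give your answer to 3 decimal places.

26 of the 69 people have income below KSh 46,930.
H = 26/69 = 0.377.

0.377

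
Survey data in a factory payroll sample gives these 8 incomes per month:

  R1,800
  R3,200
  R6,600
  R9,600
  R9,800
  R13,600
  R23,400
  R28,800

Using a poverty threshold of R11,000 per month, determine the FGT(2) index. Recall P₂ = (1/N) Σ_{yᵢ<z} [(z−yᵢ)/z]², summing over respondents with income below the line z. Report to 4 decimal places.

0.1738

Below the line: R1,800, R3,200, R6,600, R9,600, R9,800 (q = 5 of N = 8).
Relative gaps: (11000−1800)/11000 = 0.8364; (11000−3200)/11000 = 0.7091; (11000−6600)/11000 = 0.4000; (11000−9600)/11000 = 0.1273; (11000−9800)/11000 = 0.1091.
Squared: 0.6995; 0.5028; 0.1600; 0.0162; 0.0119.
Sum = 1.390413; P₂ = 1.390413 / 8 = 0.1738.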